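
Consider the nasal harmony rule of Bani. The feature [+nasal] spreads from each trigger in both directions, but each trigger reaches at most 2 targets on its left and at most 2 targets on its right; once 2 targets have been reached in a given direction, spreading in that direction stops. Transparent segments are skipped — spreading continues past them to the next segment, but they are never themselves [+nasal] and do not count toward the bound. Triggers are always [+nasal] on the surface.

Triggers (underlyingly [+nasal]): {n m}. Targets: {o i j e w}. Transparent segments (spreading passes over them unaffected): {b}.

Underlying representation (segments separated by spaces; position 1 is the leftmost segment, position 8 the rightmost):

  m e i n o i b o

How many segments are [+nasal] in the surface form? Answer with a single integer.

From /m/ at 1 rightward: 2 /e/ → [+nasal]; 3 /i/ → [+nasal]; bound reached.
From /m/ at 1 leftward: word edge.
From /n/ at 4 rightward: 5 /o/ → [+nasal]; 6 /i/ → [+nasal]; bound reached.
From /n/ at 4 leftward: 3 /i/ → [+nasal]; 2 /e/ → [+nasal]; bound reached.
Target with no active source: position 8 stays [-nasal].
[+nasal] positions on the surface: 1 2 3 4 5 6.

6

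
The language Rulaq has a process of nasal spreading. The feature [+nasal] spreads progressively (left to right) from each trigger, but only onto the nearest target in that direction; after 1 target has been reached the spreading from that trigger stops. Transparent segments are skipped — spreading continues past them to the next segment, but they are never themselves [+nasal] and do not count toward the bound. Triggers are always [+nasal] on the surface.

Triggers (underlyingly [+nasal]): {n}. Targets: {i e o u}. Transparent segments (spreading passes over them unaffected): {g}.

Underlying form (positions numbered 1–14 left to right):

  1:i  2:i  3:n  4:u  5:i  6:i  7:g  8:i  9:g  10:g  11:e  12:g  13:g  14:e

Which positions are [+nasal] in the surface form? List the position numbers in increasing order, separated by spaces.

From /n/ at 3 rightward: 4 /u/ → [+nasal]; bound reached.
Targets with no active source: positions 1 2 5 6 8 11 14 stay [-nasal].

3 4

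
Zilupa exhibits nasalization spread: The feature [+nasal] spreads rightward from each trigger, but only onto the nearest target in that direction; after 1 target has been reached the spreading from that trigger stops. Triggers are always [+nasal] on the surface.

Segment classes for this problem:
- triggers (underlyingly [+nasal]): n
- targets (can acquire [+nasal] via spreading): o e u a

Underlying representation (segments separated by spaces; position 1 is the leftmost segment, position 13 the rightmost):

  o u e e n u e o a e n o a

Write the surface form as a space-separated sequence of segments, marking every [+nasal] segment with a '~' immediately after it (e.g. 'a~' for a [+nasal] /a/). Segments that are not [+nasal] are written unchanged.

o u e e n~ u~ e o a e n~ o~ a

From /n/ at 5 rightward: 6 /u/ → [+nasal]; bound reached.
From /n/ at 11 rightward: 12 /o/ → [+nasal]; bound reached.
Targets with no active source: positions 1 2 3 4 7 8 9 10 13 stay [-nasal].
[+nasal] positions on the surface: 5 6 11 12.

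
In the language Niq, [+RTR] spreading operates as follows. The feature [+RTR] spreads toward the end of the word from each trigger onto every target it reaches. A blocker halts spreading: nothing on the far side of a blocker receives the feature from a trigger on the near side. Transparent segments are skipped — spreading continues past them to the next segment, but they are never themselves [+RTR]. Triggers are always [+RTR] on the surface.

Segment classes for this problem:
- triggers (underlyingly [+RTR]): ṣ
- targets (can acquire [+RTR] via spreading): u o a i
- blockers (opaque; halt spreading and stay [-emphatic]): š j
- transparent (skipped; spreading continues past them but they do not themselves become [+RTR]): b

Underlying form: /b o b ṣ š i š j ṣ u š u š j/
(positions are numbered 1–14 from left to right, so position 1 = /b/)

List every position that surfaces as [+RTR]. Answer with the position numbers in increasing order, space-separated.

4 9 10

From /ṣ/ at 4 rightward: 5 /š/ blocks.
From /ṣ/ at 9 rightward: 10 /u/ → [+RTR]; 11 /š/ blocks.
Targets with no active source: positions 2 6 12 stay [-emphatic].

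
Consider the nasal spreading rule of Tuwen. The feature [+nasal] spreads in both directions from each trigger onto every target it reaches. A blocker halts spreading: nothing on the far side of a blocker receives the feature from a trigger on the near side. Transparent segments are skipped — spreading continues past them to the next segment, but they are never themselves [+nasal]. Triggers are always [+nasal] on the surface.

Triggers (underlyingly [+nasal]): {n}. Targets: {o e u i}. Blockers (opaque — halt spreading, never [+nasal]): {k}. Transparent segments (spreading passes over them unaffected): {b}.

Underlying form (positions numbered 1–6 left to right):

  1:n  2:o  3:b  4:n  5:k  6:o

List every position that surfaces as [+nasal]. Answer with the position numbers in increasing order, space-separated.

1 2 4

From /n/ at 1 rightward: 2 /o/ → [+nasal]; 3 /b/ transparent; 4 /n/ is itself a trigger — this domain ends here.
From /n/ at 1 leftward: word edge.
From /n/ at 4 rightward: 5 /k/ blocks.
From /n/ at 4 leftward: 3 /b/ transparent; 2 /o/ → [+nasal]; 1 /n/ is itself a trigger — this domain ends here.
Target with no active source: position 6 stays [-nasal].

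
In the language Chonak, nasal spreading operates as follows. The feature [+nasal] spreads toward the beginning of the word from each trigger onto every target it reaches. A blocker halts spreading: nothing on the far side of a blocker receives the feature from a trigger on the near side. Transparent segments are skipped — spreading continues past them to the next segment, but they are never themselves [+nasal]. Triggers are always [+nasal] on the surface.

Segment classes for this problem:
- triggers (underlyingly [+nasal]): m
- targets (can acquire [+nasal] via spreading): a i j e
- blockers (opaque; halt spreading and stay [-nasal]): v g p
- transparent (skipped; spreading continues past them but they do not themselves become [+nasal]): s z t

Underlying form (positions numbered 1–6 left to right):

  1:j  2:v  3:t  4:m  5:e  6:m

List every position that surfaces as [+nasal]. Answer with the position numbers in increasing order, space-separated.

4 5 6

From /m/ at 4 leftward: 3 /t/ transparent; 2 /v/ blocks.
From /m/ at 6 leftward: 5 /e/ → [+nasal]; 4 /m/ is itself a trigger — this domain ends here.
Target with no active source: position 1 stays [-nasal].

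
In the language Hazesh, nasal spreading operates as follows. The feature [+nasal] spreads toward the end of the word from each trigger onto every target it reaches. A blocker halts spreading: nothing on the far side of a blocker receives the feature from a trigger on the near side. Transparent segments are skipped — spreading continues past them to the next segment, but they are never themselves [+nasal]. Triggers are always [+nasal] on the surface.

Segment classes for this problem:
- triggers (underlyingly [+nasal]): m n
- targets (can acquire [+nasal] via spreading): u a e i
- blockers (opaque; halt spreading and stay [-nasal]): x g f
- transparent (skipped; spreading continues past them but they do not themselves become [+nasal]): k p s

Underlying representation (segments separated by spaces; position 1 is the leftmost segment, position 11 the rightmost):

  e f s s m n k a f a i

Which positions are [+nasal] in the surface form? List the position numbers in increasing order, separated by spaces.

5 6 8

From /m/ at 5 rightward: 6 /n/ is itself a trigger — this domain ends here.
From /n/ at 6 rightward: 7 /k/ transparent; 8 /a/ → [+nasal]; 9 /f/ blocks.
Targets with no active source: positions 1 10 11 stay [-nasal].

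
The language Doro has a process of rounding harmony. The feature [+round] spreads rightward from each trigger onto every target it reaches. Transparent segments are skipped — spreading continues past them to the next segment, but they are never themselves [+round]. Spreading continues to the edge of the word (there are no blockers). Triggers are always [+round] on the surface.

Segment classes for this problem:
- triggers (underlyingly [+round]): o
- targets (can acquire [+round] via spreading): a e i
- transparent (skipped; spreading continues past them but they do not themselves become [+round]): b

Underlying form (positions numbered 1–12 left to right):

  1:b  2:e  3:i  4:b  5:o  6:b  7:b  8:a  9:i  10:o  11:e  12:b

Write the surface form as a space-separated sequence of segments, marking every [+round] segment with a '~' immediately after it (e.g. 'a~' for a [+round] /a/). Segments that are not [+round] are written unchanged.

b e i b o~ b b a~ i~ o~ e~ b

From /o/ at 5 rightward: 6 /b/ transparent; 7 /b/ transparent; 8 /a/ → [+round]; 9 /i/ → [+round]; 10 /o/ is itself a trigger — this domain ends here.
From /o/ at 10 rightward: 11 /e/ → [+round]; 12 /b/ transparent; word edge.
Targets with no active source: positions 2 3 stay [-round].
[+round] positions on the surface: 5 8 9 10 11.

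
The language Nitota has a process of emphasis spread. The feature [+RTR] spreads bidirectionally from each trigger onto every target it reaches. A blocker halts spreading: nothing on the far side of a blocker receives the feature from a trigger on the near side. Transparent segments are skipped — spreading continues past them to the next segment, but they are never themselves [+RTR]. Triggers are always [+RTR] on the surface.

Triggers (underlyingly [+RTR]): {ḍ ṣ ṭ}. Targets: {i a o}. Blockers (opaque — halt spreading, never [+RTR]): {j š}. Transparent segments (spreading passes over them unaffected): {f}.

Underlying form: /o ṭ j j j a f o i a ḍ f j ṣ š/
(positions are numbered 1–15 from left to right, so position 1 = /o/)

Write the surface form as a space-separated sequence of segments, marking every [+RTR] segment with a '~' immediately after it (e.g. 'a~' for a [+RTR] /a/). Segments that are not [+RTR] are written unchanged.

o~ ṭ~ j j j a~ f o~ i~ a~ ḍ~ f j ṣ~ š

From /ṭ/ at 2 rightward: 3 /j/ blocks.
From /ṭ/ at 2 leftward: 1 /o/ → [+RTR]; word edge.
From /ḍ/ at 11 rightward: 12 /f/ transparent; 13 /j/ blocks.
From /ḍ/ at 11 leftward: 10 /a/ → [+RTR]; 9 /i/ → [+RTR]; 8 /o/ → [+RTR]; 7 /f/ transparent; 6 /a/ → [+RTR]; 5 /j/ blocks.
From /ṣ/ at 14 rightward: 15 /š/ blocks.
From /ṣ/ at 14 leftward: 13 /j/ blocks.
[+RTR] positions on the surface: 1 2 6 8 9 10 11 14.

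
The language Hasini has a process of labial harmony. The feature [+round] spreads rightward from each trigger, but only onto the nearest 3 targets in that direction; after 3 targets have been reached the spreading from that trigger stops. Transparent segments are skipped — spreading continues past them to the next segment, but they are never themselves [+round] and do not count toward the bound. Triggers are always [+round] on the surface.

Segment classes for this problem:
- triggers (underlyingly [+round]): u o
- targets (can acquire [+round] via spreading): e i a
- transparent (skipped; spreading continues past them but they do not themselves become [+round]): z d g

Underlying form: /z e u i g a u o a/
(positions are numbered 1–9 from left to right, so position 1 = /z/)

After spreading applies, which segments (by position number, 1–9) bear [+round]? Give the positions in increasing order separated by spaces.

From /u/ at 3 rightward: 4 /i/ → [+round]; 5 /g/ transparent; 6 /a/ → [+round]; 7 /u/ is itself a trigger — this domain ends here.
From /u/ at 7 rightward: 8 /o/ is itself a trigger — this domain ends here.
From /o/ at 8 rightward: 9 /a/ → [+round]; word edge.
Target with no active source: position 2 stays [-round].

3 4 6 7 8 9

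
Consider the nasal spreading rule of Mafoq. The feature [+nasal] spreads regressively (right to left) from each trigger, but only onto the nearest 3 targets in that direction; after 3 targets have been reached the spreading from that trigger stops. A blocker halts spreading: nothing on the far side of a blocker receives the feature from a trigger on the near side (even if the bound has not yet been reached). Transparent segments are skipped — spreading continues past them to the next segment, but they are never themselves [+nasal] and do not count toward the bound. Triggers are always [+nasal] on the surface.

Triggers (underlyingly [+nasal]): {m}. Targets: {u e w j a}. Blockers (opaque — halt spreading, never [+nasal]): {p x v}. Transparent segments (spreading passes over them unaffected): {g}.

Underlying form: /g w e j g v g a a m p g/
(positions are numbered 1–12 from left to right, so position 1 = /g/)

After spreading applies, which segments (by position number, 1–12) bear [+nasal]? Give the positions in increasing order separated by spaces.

From /m/ at 10 leftward: 9 /a/ → [+nasal]; 8 /a/ → [+nasal]; 7 /g/ transparent; 6 /v/ blocks.
Targets with no active source: positions 2 3 4 stay [-nasal].

8 9 10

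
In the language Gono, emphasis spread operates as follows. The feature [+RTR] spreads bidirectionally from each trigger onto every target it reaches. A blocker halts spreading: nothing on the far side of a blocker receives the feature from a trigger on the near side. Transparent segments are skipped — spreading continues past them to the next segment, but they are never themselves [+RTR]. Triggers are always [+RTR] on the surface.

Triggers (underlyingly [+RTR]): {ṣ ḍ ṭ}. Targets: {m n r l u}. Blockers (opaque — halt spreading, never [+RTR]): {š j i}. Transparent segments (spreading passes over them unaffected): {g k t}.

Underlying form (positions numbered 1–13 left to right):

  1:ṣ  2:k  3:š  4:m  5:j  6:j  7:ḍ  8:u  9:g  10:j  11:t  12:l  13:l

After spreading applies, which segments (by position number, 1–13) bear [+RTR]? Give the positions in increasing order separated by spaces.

1 7 8

From /ṣ/ at 1 rightward: 2 /k/ transparent; 3 /š/ blocks.
From /ṣ/ at 1 leftward: word edge.
From /ḍ/ at 7 rightward: 8 /u/ → [+RTR]; 9 /g/ transparent; 10 /j/ blocks.
From /ḍ/ at 7 leftward: 6 /j/ blocks.
Targets with no active source: positions 4 12 13 stay [-emphatic].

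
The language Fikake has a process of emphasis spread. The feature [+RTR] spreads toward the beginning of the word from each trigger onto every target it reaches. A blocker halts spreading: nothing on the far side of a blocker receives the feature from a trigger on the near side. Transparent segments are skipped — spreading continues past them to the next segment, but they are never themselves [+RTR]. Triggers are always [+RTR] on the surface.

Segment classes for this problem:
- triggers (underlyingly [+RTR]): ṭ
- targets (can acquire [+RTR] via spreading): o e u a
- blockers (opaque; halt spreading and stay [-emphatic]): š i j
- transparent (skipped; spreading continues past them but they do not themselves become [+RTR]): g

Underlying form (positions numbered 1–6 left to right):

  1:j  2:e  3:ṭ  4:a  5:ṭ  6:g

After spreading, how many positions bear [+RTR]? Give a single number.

From /ṭ/ at 3 leftward: 2 /e/ → [+RTR]; 1 /j/ blocks.
From /ṭ/ at 5 leftward: 4 /a/ → [+RTR]; 3 /ṭ/ is itself a trigger — this domain ends here.
[+RTR] positions on the surface: 2 3 4 5.

4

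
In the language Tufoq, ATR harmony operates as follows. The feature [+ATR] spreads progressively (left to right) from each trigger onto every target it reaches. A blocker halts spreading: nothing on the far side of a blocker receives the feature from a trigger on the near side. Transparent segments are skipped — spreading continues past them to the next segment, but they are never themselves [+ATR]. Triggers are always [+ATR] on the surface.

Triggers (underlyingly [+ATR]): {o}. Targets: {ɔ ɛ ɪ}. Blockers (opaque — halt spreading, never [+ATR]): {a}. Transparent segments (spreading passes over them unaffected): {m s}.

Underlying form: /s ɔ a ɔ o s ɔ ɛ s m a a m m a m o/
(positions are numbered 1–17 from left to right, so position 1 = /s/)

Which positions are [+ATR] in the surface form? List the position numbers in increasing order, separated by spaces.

5 7 8 17

From /o/ at 5 rightward: 6 /s/ transparent; 7 /ɔ/ → [+ATR]; 8 /ɛ/ → [+ATR]; 9 /s/ transparent; 10 /m/ transparent; 11 /a/ blocks.
From /o/ at 17 rightward: word edge.
Targets with no active source: positions 2 4 stay [-ATR].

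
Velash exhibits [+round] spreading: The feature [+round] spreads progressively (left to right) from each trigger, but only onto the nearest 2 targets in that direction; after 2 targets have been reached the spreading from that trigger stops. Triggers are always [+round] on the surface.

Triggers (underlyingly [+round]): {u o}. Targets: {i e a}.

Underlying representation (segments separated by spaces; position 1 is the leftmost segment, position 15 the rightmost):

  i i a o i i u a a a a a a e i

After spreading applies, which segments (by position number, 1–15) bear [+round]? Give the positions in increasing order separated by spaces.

From /o/ at 4 rightward: 5 /i/ → [+round]; 6 /i/ → [+round]; bound reached.
From /u/ at 7 rightward: 8 /a/ → [+round]; 9 /a/ → [+round]; bound reached.
Targets with no active source: positions 1 2 3 10 11 12 13 14 15 stay [-round].

4 5 6 7 8 9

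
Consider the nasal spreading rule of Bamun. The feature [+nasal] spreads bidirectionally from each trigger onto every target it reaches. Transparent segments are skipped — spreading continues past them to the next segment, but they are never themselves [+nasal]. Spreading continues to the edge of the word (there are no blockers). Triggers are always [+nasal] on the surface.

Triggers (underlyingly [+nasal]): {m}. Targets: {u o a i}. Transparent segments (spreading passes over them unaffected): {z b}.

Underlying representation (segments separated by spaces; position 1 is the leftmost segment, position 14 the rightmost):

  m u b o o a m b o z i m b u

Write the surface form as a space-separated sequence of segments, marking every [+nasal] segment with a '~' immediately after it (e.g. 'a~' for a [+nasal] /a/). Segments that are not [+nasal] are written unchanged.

m~ u~ b o~ o~ a~ m~ b o~ z i~ m~ b u~

From /m/ at 1 rightward: 2 /u/ → [+nasal]; 3 /b/ transparent; 4 /o/ → [+nasal]; 5 /o/ → [+nasal]; 6 /a/ → [+nasal]; 7 /m/ is itself a trigger — this domain ends here.
From /m/ at 1 leftward: word edge.
From /m/ at 7 rightward: 8 /b/ transparent; 9 /o/ → [+nasal]; 10 /z/ transparent; 11 /i/ → [+nasal]; 12 /m/ is itself a trigger — this domain ends here.
From /m/ at 7 leftward: 6 /a/ → [+nasal]; 5 /o/ → [+nasal]; 4 /o/ → [+nasal]; 3 /b/ transparent; 2 /u/ → [+nasal]; 1 /m/ is itself a trigger — this domain ends here.
From /m/ at 12 rightward: 13 /b/ transparent; 14 /u/ → [+nasal]; word edge.
From /m/ at 12 leftward: 11 /i/ → [+nasal]; 10 /z/ transparent; 9 /o/ → [+nasal]; 8 /b/ transparent; 7 /m/ is itself a trigger — this domain ends here.
[+nasal] positions on the surface: 1 2 4 5 6 7 9 11 12 14.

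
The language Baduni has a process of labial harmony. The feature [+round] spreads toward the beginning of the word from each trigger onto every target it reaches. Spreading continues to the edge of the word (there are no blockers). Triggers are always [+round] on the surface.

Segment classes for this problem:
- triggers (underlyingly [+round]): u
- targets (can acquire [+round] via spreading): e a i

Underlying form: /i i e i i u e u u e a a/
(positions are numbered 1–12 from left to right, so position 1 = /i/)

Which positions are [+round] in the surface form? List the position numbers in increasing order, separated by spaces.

1 2 3 4 5 6 7 8 9

From /u/ at 6 leftward: 5 /i/ → [+round]; 4 /i/ → [+round]; 3 /e/ → [+round]; 2 /i/ → [+round]; 1 /i/ → [+round]; word edge.
From /u/ at 8 leftward: 7 /e/ → [+round]; 6 /u/ is itself a trigger — this domain ends here.
From /u/ at 9 leftward: 8 /u/ is itself a trigger — this domain ends here.
Targets with no active source: positions 10 11 12 stay [-round].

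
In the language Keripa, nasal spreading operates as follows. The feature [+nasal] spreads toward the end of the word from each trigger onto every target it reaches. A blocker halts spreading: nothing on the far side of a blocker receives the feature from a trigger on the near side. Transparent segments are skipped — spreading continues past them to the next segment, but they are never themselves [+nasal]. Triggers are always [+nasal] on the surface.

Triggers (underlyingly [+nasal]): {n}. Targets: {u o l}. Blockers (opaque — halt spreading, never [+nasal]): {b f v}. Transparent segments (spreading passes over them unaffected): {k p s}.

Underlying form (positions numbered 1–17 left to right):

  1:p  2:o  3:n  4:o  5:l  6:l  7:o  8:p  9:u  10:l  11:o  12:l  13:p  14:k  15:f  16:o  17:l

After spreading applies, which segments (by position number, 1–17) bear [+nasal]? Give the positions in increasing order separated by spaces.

From /n/ at 3 rightward: 4 /o/ → [+nasal]; 5 /l/ → [+nasal]; 6 /l/ → [+nasal]; 7 /o/ → [+nasal]; 8 /p/ transparent; 9 /u/ → [+nasal]; 10 /l/ → [+nasal]; 11 /o/ → [+nasal]; 12 /l/ → [+nasal]; 13 /p/ transparent; 14 /k/ transparent; 15 /f/ blocks.
Targets with no active source: positions 2 16 17 stay [-nasal].

3 4 5 6 7 9 10 11 12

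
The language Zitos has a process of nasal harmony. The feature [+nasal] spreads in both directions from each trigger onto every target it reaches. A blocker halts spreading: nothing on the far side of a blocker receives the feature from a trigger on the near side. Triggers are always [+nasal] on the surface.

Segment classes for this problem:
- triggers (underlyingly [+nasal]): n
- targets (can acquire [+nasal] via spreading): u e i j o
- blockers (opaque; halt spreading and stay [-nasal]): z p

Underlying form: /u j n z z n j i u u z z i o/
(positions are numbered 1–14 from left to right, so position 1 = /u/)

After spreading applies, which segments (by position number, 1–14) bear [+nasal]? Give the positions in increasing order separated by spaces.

From /n/ at 3 rightward: 4 /z/ blocks.
From /n/ at 3 leftward: 2 /j/ → [+nasal]; 1 /u/ → [+nasal]; word edge.
From /n/ at 6 rightward: 7 /j/ → [+nasal]; 8 /i/ → [+nasal]; 9 /u/ → [+nasal]; 10 /u/ → [+nasal]; 11 /z/ blocks.
From /n/ at 6 leftward: 5 /z/ blocks.
Targets with no active source: positions 13 14 stay [-nasal].

1 2 3 6 7 8 9 10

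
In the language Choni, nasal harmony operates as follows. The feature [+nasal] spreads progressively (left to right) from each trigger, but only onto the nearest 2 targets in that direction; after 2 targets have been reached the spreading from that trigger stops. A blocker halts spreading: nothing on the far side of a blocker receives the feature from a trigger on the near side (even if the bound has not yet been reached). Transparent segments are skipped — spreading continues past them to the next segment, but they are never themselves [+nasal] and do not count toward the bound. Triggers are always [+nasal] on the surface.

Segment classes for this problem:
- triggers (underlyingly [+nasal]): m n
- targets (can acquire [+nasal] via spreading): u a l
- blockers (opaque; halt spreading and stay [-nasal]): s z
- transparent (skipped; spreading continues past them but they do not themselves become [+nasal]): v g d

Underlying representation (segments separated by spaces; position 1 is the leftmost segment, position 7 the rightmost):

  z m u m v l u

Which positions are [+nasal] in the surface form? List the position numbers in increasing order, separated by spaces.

2 3 4 6 7

From /m/ at 2 rightward: 3 /u/ → [+nasal]; 4 /m/ is itself a trigger — this domain ends here.
From /m/ at 4 rightward: 5 /v/ transparent; 6 /l/ → [+nasal]; 7 /u/ → [+nasal]; bound reached.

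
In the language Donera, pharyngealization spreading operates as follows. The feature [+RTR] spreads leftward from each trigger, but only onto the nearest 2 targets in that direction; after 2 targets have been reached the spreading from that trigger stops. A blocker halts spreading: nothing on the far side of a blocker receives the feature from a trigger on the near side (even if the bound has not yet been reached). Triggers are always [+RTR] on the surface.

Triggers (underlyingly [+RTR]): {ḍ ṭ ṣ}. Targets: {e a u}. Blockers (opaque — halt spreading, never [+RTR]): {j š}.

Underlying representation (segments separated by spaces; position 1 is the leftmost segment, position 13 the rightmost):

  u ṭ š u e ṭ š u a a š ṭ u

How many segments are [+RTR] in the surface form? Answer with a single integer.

From /ṭ/ at 2 leftward: 1 /u/ → [+RTR]; word edge.
From /ṭ/ at 6 leftward: 5 /e/ → [+RTR]; 4 /u/ → [+RTR]; bound reached.
From /ṭ/ at 12 leftward: 11 /š/ blocks.
Targets with no active source: positions 8 9 10 13 stay [-emphatic].
[+RTR] positions on the surface: 1 2 4 5 6 12.

6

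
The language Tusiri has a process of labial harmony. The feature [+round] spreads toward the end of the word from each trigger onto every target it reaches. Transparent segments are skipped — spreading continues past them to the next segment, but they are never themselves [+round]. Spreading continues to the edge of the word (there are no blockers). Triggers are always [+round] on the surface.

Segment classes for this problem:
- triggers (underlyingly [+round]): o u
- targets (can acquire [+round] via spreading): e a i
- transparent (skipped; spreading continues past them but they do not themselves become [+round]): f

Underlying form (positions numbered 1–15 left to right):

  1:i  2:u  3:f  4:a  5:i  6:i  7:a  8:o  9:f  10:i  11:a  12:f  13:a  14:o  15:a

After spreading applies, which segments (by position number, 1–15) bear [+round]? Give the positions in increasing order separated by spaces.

2 4 5 6 7 8 10 11 13 14 15

From /u/ at 2 rightward: 3 /f/ transparent; 4 /a/ → [+round]; 5 /i/ → [+round]; 6 /i/ → [+round]; 7 /a/ → [+round]; 8 /o/ is itself a trigger — this domain ends here.
From /o/ at 8 rightward: 9 /f/ transparent; 10 /i/ → [+round]; 11 /a/ → [+round]; 12 /f/ transparent; 13 /a/ → [+round]; 14 /o/ is itself a trigger — this domain ends here.
From /o/ at 14 rightward: 15 /a/ → [+round]; word edge.
Target with no active source: position 1 stays [-round].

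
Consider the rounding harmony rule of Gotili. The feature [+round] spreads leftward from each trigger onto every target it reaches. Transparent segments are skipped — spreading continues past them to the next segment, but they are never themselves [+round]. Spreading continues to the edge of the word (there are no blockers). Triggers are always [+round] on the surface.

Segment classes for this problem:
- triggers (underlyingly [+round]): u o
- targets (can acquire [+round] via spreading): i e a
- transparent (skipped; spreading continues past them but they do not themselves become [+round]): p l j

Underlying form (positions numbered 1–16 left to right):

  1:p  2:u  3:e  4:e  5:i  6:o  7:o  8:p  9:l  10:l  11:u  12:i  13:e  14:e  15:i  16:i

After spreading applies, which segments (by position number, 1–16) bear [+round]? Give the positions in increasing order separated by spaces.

From /u/ at 2 leftward: 1 /p/ transparent; word edge.
From /o/ at 6 leftward: 5 /i/ → [+round]; 4 /e/ → [+round]; 3 /e/ → [+round]; 2 /u/ is itself a trigger — this domain ends here.
From /o/ at 7 leftward: 6 /o/ is itself a trigger — this domain ends here.
From /u/ at 11 leftward: 10 /l/ transparent; 9 /l/ transparent; 8 /p/ transparent; 7 /o/ is itself a trigger — this domain ends here.
Targets with no active source: positions 12 13 14 15 16 stay [-round].

2 3 4 5 6 7 11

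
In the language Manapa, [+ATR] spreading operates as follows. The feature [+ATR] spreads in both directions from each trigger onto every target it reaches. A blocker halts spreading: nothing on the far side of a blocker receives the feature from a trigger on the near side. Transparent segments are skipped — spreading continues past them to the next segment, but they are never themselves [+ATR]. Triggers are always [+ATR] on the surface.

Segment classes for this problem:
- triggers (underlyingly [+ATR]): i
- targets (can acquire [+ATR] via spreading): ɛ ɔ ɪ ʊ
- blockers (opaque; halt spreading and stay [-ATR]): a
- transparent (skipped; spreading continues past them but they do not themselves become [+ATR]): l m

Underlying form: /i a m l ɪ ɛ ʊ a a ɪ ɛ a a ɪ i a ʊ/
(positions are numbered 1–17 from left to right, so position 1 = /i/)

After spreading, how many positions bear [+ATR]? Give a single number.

3

From /i/ at 1 rightward: 2 /a/ blocks.
From /i/ at 1 leftward: word edge.
From /i/ at 15 rightward: 16 /a/ blocks.
From /i/ at 15 leftward: 14 /ɪ/ → [+ATR]; 13 /a/ blocks.
Targets with no active source: positions 5 6 7 10 11 17 stay [-ATR].
[+ATR] positions on the surface: 1 14 15.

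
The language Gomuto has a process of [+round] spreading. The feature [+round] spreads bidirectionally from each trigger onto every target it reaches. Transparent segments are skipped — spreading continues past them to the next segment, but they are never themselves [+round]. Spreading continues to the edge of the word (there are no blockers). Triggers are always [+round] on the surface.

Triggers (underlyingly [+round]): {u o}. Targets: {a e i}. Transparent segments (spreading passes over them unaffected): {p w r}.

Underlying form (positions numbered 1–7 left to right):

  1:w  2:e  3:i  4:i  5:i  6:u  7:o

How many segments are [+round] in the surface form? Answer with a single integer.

From /u/ at 6 rightward: 7 /o/ is itself a trigger — this domain ends here.
From /u/ at 6 leftward: 5 /i/ → [+round]; 4 /i/ → [+round]; 3 /i/ → [+round]; 2 /e/ → [+round]; 1 /w/ transparent; word edge.
From /o/ at 7 rightward: word edge.
From /o/ at 7 leftward: 6 /u/ is itself a trigger — this domain ends here.
[+round] positions on the surface: 2 3 4 5 6 7.

6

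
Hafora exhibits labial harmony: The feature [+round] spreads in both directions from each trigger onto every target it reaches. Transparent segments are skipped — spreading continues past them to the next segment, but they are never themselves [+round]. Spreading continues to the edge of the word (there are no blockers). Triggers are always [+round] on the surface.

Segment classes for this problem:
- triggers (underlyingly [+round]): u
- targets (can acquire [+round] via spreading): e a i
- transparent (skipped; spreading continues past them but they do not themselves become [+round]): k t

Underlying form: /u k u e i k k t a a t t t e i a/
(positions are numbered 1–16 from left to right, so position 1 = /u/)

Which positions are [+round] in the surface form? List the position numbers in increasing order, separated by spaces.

From /u/ at 1 rightward: 2 /k/ transparent; 3 /u/ is itself a trigger — this domain ends here.
From /u/ at 1 leftward: word edge.
From /u/ at 3 rightward: 4 /e/ → [+round]; 5 /i/ → [+round]; 6 /k/ transparent; 7 /k/ transparent; 8 /t/ transparent; 9 /a/ → [+round]; 10 /a/ → [+round]; 11 /t/ transparent; 12 /t/ transparent; 13 /t/ transparent; 14 /e/ → [+round]; 15 /i/ → [+round]; 16 /a/ → [+round]; word edge.
From /u/ at 3 leftward: 2 /k/ transparent; 1 /u/ is itself a trigger — this domain ends here.

1 3 4 5 9 10 14 15 16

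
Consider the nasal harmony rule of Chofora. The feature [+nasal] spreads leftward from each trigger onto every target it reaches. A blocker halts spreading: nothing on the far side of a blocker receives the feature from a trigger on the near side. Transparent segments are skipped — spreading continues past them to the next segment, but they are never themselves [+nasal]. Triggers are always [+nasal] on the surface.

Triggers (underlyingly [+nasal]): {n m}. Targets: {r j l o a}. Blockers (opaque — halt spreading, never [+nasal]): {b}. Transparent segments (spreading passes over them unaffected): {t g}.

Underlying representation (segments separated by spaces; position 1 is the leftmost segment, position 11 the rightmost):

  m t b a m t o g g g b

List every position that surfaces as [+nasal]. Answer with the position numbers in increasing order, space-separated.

1 4 5

From /m/ at 1 leftward: word edge.
From /m/ at 5 leftward: 4 /a/ → [+nasal]; 3 /b/ blocks.
Target with no active source: position 7 stays [-nasal].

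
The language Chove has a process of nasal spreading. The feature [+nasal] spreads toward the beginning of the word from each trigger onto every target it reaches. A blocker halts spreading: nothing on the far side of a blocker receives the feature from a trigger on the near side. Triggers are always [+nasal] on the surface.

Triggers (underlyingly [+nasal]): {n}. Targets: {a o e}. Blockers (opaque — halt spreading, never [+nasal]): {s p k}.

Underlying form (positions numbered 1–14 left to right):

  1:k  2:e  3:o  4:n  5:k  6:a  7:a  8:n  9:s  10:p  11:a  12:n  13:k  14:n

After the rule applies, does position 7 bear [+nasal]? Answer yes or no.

From /n/ at 4 leftward: 3 /o/ → [+nasal]; 2 /e/ → [+nasal]; 1 /k/ blocks.
From /n/ at 8 leftward: 7 /a/ → [+nasal]; 6 /a/ → [+nasal]; 5 /k/ blocks.
From /n/ at 12 leftward: 11 /a/ → [+nasal]; 10 /p/ blocks.
From /n/ at 14 leftward: 13 /k/ blocks.
[+nasal] positions on the surface: 2 3 4 6 7 8 11 12 14.

yes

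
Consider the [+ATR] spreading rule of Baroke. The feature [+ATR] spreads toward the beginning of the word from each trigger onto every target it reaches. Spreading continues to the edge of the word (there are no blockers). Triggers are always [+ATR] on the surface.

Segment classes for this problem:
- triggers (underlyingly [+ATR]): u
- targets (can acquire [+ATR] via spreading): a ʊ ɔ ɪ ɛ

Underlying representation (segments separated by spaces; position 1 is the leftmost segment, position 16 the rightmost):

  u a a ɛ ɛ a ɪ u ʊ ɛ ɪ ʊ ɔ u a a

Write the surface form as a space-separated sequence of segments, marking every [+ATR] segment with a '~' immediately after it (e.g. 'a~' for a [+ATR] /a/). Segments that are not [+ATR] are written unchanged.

u~ a~ a~ ɛ~ ɛ~ a~ ɪ~ u~ ʊ~ ɛ~ ɪ~ ʊ~ ɔ~ u~ a a

From /u/ at 1 leftward: word edge.
From /u/ at 8 leftward: 7 /ɪ/ → [+ATR]; 6 /a/ → [+ATR]; 5 /ɛ/ → [+ATR]; 4 /ɛ/ → [+ATR]; 3 /a/ → [+ATR]; 2 /a/ → [+ATR]; 1 /u/ is itself a trigger — this domain ends here.
From /u/ at 14 leftward: 13 /ɔ/ → [+ATR]; 12 /ʊ/ → [+ATR]; 11 /ɪ/ → [+ATR]; 10 /ɛ/ → [+ATR]; 9 /ʊ/ → [+ATR]; 8 /u/ is itself a trigger — this domain ends here.
Targets with no active source: positions 15 16 stay [-ATR].
[+ATR] positions on the surface: 1 2 3 4 5 6 7 8 9 10 11 12 13 14.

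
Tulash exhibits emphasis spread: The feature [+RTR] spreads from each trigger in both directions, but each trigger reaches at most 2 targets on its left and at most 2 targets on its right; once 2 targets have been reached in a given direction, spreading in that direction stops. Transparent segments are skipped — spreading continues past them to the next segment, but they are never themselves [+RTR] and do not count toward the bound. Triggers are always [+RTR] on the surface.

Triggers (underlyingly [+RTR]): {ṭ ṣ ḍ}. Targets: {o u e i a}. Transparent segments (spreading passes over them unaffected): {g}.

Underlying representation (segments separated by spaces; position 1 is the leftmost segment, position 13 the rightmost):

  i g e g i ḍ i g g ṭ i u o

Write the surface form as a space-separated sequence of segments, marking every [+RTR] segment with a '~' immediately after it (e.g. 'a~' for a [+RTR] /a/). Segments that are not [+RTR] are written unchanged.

i g e~ g i~ ḍ~ i~ g g ṭ~ i~ u~ o

From /ḍ/ at 6 rightward: 7 /i/ → [+RTR]; 8 /g/ transparent; 9 /g/ transparent; 10 /ṭ/ is itself a trigger — this domain ends here.
From /ḍ/ at 6 leftward: 5 /i/ → [+RTR]; 4 /g/ transparent; 3 /e/ → [+RTR]; bound reached.
From /ṭ/ at 10 rightward: 11 /i/ → [+RTR]; 12 /u/ → [+RTR]; bound reached.
From /ṭ/ at 10 leftward: 9 /g/ transparent; 8 /g/ transparent; 7 /i/ → [+RTR]; 6 /ḍ/ is itself a trigger — this domain ends here.
Targets with no active source: positions 1 13 stay [-emphatic].
[+RTR] positions on the surface: 3 5 6 7 10 11 12.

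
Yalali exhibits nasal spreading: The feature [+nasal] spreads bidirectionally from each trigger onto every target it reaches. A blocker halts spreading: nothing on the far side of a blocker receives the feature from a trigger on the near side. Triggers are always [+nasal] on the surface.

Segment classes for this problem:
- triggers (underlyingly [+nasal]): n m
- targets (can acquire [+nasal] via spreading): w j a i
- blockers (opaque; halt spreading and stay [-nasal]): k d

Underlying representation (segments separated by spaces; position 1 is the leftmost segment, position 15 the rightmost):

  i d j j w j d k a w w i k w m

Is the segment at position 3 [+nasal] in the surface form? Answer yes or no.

no

From /m/ at 15 rightward: word edge.
From /m/ at 15 leftward: 14 /w/ → [+nasal]; 13 /k/ blocks.
Targets with no active source: positions 1 3 4 5 6 9 10 11 12 stay [-nasal].
[+nasal] positions on the surface: 14 15.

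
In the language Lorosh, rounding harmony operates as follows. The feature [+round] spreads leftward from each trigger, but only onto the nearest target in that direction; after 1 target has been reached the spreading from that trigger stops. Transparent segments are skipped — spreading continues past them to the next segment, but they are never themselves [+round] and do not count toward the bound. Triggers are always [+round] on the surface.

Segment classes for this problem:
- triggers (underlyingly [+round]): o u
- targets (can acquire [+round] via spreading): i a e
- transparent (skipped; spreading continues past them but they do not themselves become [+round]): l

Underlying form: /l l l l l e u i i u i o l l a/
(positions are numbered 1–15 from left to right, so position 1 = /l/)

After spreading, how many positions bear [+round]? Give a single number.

From /u/ at 7 leftward: 6 /e/ → [+round]; bound reached.
From /u/ at 10 leftward: 9 /i/ → [+round]; bound reached.
From /o/ at 12 leftward: 11 /i/ → [+round]; bound reached.
Targets with no active source: positions 8 15 stay [-round].
[+round] positions on the surface: 6 7 9 10 11 12.

6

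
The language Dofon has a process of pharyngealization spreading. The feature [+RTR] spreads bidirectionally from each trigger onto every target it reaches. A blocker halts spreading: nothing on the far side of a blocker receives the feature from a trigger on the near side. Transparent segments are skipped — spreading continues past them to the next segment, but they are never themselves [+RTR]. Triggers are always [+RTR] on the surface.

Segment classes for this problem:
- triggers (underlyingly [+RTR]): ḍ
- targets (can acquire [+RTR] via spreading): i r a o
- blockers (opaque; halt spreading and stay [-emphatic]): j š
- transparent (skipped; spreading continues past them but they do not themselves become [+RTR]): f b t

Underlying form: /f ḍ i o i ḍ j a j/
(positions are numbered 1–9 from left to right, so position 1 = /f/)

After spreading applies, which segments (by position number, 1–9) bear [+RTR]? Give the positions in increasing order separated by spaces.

From /ḍ/ at 2 rightward: 3 /i/ → [+RTR]; 4 /o/ → [+RTR]; 5 /i/ → [+RTR]; 6 /ḍ/ is itself a trigger — this domain ends here.
From /ḍ/ at 2 leftward: 1 /f/ transparent; word edge.
From /ḍ/ at 6 rightward: 7 /j/ blocks.
From /ḍ/ at 6 leftward: 5 /i/ → [+RTR]; 4 /o/ → [+RTR]; 3 /i/ → [+RTR]; 2 /ḍ/ is itself a trigger — this domain ends here.
Target with no active source: position 8 stays [-emphatic].

2 3 4 5 6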